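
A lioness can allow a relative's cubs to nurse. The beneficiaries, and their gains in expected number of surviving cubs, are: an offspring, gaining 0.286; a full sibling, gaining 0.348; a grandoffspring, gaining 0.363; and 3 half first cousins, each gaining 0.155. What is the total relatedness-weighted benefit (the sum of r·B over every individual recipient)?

0.4368125

r to an offspring = 1/2 (one parent–offspring link: r = (1/2)^1 = 1/2).
r to a full sibling = 0.5 (full sibs share both parents — two paths of length 2: r = 2·(1/2)^2 = 1/2).
r to a grandoffspring = 1/4 (two parent–offspring links: r = (1/2)^2 = 1/4).
r to a half first cousin = 1/16 (half first cousins share one grandparent — one path of length 4: r = (1/2)^4 = 1/16).
Summing one r·B term per recipient: 1·0.5·0.286 + 1·0.5·0.348 + 1·0.25·0.363 + 3·0.0625·0.155 = 0.4368125.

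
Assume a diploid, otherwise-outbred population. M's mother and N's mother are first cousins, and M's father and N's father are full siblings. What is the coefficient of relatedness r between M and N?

0.15625

With two independent routes of shared ancestry, r is the sum of the two contributions.
M and N are related in two ways: second cousins through their mothers (r = 1/32) and first cousins through their fathers (r = 1/8).
r = 1/32 + 1/8 = 0.15625.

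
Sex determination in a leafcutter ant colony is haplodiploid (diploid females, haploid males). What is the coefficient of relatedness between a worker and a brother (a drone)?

Her haploid brother carries none of their father's genes and a random half of their mother's genome; that half matches the maternal half of her own genome with probability 1/2: r = 1/2 · 1/2 = 1/4.

0.25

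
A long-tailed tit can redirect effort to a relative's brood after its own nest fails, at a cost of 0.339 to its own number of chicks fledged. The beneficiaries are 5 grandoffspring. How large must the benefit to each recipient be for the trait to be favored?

r to a grandoffspring = 1/4 (two parent–offspring links: r = (1/2)^2 = 1/4).
Hamilton's rule with n recipients of equal r: n·r·B > C, so B > C/(n·r) = 0.339/(5·0.25) = 0.2712.

0.2712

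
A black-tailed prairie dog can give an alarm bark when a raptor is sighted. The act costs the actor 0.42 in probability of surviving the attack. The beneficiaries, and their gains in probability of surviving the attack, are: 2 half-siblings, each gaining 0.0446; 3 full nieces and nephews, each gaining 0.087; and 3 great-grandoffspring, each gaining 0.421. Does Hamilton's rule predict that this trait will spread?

No

Hamilton's rule: the trait is favored when the sum of r·B over every recipient exceeds the actor's cost C.
r to a half-sibling = 0.25 (half-sibs share one parent — one path of length 2: r = (1/2)^2 = 1/4).
r to a full niece or nephew = 1/4 (full aunt/uncle↔niece/nephew: two paths of length 3 through the shared grandparent pair: r = 2·(1/2)^3 = 1/4).
r to a great-grandoffspring = 0.125 (three parent–offspring links: r = (1/2)^3 = 1/8).
Summing one r·B term per recipient: 2·0.25·0.0446 + 3·0.25·0.087 + 3·0.125·0.421 = 0.245425.
0.245425 < 0.42: the indirect benefit is less than the cost.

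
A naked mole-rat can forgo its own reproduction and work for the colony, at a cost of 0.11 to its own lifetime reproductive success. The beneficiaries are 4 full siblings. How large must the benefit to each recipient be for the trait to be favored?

r to a full sibling = 1/2 (full sibs share both parents — two paths of length 2: r = 2·(1/2)^2 = 1/2).
Hamilton's rule with n recipients of equal r: n·r·B > C, so B > C/(n·r) = 0.11/(4·0.5) = 0.055.

0.055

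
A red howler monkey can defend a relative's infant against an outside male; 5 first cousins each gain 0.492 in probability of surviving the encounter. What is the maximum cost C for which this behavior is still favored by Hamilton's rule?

r to a first cousin = 0.125 (first cousins share one grandparent pair — two paths of length 4: r = 2·(1/2)^4 = 1/8).
Hamilton's rule: n·r·B > C, so the trait is favored while C < n·r·B = 5·0.125·0.492 = 0.3075.

0.3075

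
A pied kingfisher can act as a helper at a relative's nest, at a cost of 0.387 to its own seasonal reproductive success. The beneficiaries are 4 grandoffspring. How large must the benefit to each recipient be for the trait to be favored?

0.387

r to a grandoffspring = 1/4 (two parent–offspring links: r = (1/2)^2 = 1/4).
Hamilton's rule with n recipients of equal r: n·r·B > C, so B > C/(n·r) = 0.387/(4·0.25) = 0.387.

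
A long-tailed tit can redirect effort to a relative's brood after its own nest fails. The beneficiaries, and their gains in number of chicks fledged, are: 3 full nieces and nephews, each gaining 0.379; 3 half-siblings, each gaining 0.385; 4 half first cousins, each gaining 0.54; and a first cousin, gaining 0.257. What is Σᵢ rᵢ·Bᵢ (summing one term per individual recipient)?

0.740125

r to a full niece or nephew = 0.25 (full aunt/uncle↔niece/nephew: two paths of length 3 through the shared grandparent pair: r = 2·(1/2)^3 = 1/4).
r to a half-sibling = 1/4 (half-sibs share one parent — one path of length 2: r = (1/2)^2 = 1/4).
r to a half first cousin = 0.0625 (half first cousins share one grandparent — one path of length 4: r = (1/2)^4 = 1/16).
r to a first cousin = 1/8 (first cousins share one grandparent pair — two paths of length 4: r = 2·(1/2)^4 = 1/8).
Summing one r·B term per recipient: 3·0.25·0.379 + 3·0.25·0.385 + 4·0.0625·0.54 + 1·0.125·0.257 = 0.740125.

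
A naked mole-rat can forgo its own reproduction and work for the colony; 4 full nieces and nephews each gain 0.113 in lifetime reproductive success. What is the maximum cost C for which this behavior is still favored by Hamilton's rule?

r to a full niece or nephew = 1/4 (full aunt/uncle↔niece/nephew: two paths of length 3 through the shared grandparent pair: r = 2·(1/2)^3 = 1/4).
Hamilton's rule: n·r·B > C, so the trait is favored while C < n·r·B = 4·0.25·0.113 = 0.113.

0.113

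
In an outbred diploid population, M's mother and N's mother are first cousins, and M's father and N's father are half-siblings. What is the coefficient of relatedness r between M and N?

Independent pedigree routes through distinct common ancestors add.
M and N are related in two ways: second cousins through their mothers (r = 1/32) and half first cousins through their fathers (r = 1/16).
r = 1/32 + 1/16 = 3/32 = 0.09375.

0.09375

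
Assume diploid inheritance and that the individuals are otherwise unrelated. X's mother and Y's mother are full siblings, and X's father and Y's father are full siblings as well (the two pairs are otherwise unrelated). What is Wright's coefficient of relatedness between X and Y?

Relatedness sums over independent paths through distinct common ancestors.
X and Y are related in two ways: first cousins through their mothers (r = 1/8) and first cousins through their fathers (r = 1/8) — i.e. double first cousins.
r = 1/8 + 1/8 = 1/4 = 0.25.

0.25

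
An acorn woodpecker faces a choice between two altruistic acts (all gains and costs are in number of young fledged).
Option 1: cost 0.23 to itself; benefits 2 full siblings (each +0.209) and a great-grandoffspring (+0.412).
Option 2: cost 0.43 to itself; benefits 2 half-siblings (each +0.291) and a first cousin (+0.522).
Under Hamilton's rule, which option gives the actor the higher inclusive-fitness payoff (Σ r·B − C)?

Option 1

Option 1: r to a full sibling = 0.5.
Option 1: r to a great-grandoffspring = 0.125.
Option 1: Σ r·B − C = (2·0.5·0.209 + 1·0.125·0.412) − 0.23 = 0.0305.
Option 2: r to a half-sibling = 0.25.
Option 2: r to a first cousin = 0.125.
Option 2: Σ r·B − C = (2·0.25·0.291 + 1·0.125·0.522) − 0.43 = -0.21925.
Option 1 has the higher net inclusive-fitness payoff.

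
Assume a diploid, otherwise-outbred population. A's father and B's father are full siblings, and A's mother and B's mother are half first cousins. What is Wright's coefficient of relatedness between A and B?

0.140625

Independent pedigree routes through distinct common ancestors add.
A and B are related in two ways: first cousins through their fathers (r = 1/8) and half second cousins through their mothers (r = 1/64).
r = 1/8 + 1/64 = 0.140625.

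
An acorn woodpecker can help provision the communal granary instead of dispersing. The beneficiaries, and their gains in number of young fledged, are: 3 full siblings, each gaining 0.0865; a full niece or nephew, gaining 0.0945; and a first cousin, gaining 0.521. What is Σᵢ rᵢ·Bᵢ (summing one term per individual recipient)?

r to a full sibling = 1/2 (full sibs share both parents — two paths of length 2: r = 2·(1/2)^2 = 1/2).
r to a full niece or nephew = 1/4 (full aunt/uncle↔niece/nephew: two paths of length 3 through the shared grandparent pair: r = 2·(1/2)^3 = 1/4).
r to a first cousin = 0.125 (first cousins share one grandparent pair — two paths of length 4: r = 2·(1/2)^4 = 1/8).
Summing one r·B term per recipient: 3·0.5·0.0865 + 1·0.25·0.0945 + 1·0.125·0.521 = 0.2185.

0.2185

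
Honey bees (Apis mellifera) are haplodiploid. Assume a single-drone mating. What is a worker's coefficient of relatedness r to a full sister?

Haplodiploid full sisters inherit their father's entire haploid genome identically (contributing 1/2) and on average half of their mother's contribution (1/2 · 1/2 = 1/4); r = 1/2 + 1/4 = 3/4.

0.75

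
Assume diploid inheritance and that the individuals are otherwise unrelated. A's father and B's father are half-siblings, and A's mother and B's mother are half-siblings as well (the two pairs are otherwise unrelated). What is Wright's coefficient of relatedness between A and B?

0.125

Wright's path rule: contributions from independent ancestry routes add.
A and B are related in two ways: half first cousins through their fathers (r = 1/16) and half first cousins through their mothers (r = 1/16).
r = 1/16 + 1/16 = 0.125.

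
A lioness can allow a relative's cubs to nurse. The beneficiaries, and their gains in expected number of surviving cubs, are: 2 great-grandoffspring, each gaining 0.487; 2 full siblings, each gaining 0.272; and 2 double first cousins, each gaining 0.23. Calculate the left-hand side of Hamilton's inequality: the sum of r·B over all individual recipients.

r to a great-grandoffspring = 1/8 (three parent–offspring links: r = (1/2)^3 = 1/8).
r to a full sibling = 0.5 (full sibs share both parents — two paths of length 2: r = 2·(1/2)^2 = 1/2).
r to a double first cousin = 0.25 (double first cousins share both grandparent pairs — four paths of length 4: r = 4·(1/2)^4 = 1/4).
Summing one r·B term per recipient: 2·0.125·0.487 + 2·0.5·0.272 + 2·0.25·0.23 = 0.50875.

0.50875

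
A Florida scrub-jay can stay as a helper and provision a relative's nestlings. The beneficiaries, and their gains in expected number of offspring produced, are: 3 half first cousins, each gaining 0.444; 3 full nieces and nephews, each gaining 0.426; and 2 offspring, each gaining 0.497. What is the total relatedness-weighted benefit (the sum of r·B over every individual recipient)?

r to a half first cousin = 0.0625 (half first cousins share one grandparent — one path of length 4: r = (1/2)^4 = 1/16).
r to a full niece or nephew = 0.25 (full aunt/uncle↔niece/nephew: two paths of length 3 through the shared grandparent pair: r = 2·(1/2)^3 = 1/4).
r to an offspring = 0.5 (one parent–offspring link: r = (1/2)^1 = 1/2).
Summing one r·B term per recipient: 3·0.0625·0.444 + 3·0.25·0.426 + 2·0.5·0.497 = 0.89975.

0.89975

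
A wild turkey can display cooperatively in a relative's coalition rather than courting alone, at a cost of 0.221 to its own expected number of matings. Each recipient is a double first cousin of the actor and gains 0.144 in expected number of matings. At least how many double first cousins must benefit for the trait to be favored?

7

r to a double first cousin = 1/4 (double first cousins share both grandparent pairs — four paths of length 4: r = 4·(1/2)^4 = 1/4).
Hamilton's rule: n·r·B > C  ⇒  n > C/(r·B) = 0.221/(0.25·0.144) = 6.139.
The smallest integer exceeding 6.139 is 7.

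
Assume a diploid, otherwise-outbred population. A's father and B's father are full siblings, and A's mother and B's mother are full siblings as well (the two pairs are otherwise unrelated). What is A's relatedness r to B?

Independent pedigree routes through distinct common ancestors add.
A and B are related in two ways: first cousins through their fathers (r = 1/8) and first cousins through their mothers (r = 1/8) — i.e. double first cousins.
r = 1/8 + 1/8 = 0.25.

0.25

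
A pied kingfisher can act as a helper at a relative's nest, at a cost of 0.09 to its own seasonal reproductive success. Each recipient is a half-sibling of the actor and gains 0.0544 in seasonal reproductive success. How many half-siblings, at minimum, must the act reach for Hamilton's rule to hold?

r to a half-sibling = 1/4 (half-sibs share one parent — one path of length 2: r = (1/2)^2 = 1/4).
Hamilton's rule: n·r·B > C  ⇒  n > C/(r·B) = 0.09/(0.25·0.0544) = 6.618.
The smallest integer exceeding 6.618 is 7.

7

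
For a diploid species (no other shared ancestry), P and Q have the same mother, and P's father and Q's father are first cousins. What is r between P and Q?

With two independent routes of shared ancestry, r is the sum of the two contributions.
P and Q are related in two ways: half-sibs through their shared mother (r = 1/4) and second cousins through their fathers (r = 1/32).
r = 1/4 + 1/32 = 0.28125.

0.28125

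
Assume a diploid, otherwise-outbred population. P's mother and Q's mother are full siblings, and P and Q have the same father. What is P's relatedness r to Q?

With two independent routes of shared ancestry, r is the sum of the two contributions.
P and Q are related in two ways: first cousins through their mothers (r = 1/8) and half-sibs through their shared father (r = 1/4).
r = 1/8 + 1/4 = 3/8 = 0.375.

0.375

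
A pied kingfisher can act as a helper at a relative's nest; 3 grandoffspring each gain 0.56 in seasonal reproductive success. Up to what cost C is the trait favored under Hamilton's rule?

0.42

r to a grandoffspring = 0.25 (two parent–offspring links: r = (1/2)^2 = 1/4).
Hamilton's rule: n·r·B > C, so the trait is favored while C < n·r·B = 3·0.25·0.56 = 0.42.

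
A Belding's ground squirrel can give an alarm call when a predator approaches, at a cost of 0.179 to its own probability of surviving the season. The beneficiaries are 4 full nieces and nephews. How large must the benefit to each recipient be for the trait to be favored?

r to a full niece or nephew = 0.25 (full aunt/uncle↔niece/nephew: two paths of length 3 through the shared grandparent pair: r = 2·(1/2)^3 = 1/4).
Hamilton's rule with n recipients of equal r: n·r·B > C, so B > C/(n·r) = 0.179/(4·0.25) = 0.179.

0.179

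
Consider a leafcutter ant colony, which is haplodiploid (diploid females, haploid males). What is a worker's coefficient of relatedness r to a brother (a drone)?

Her haploid brother carries none of their father's genes and a random half of their mother's genome; that half matches the maternal half of her own genome with probability 1/2: r = 1/2 · 1/2 = 1/4.

0.25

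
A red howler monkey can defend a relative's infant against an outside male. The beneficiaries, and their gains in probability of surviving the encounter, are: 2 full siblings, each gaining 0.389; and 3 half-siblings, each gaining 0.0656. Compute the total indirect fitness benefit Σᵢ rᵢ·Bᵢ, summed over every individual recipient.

r to a full sibling = 0.5 (full sibs share both parents — two paths of length 2: r = 2·(1/2)^2 = 1/2).
r to a half-sibling = 1/4 (half-sibs share one parent — one path of length 2: r = (1/2)^2 = 1/4).
Summing one r·B term per recipient: 2·0.5·0.389 + 3·0.25·0.0656 = 0.4382.

0.4382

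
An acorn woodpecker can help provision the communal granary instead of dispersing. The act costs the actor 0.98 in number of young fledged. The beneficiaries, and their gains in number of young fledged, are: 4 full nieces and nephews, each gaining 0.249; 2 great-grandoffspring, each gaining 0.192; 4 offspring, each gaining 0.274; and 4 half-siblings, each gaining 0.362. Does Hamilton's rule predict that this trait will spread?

Hamilton's rule: the trait is favored when the sum of r·B over every recipient exceeds the actor's cost C.
r to a full niece or nephew = 1/4 (full aunt/uncle↔niece/nephew: two paths of length 3 through the shared grandparent pair: r = 2·(1/2)^3 = 1/4).
r to a great-grandoffspring = 0.125 (three parent–offspring links: r = (1/2)^3 = 1/8).
r to an offspring = 0.5 (one parent–offspring link: r = (1/2)^1 = 1/2).
r to a half-sibling = 0.25 (half-sibs share one parent — one path of length 2: r = (1/2)^2 = 1/4).
Summing one r·B term per recipient: 4·0.25·0.249 + 2·0.125·0.192 + 4·0.5·0.274 + 4·0.25·0.362 = 1.207.
1.207 > 0.98: the indirect benefit exceeds the cost.

Yes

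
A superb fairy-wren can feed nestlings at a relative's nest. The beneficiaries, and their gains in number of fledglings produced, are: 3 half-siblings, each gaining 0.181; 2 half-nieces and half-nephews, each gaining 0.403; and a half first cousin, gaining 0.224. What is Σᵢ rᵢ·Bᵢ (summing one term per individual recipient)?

0.2505

r to a half-sibling = 0.25 (half-sibs share one parent — one path of length 2: r = (1/2)^2 = 1/4).
r to a half-niece or half-nephew = 0.125 (half-aunt/uncle↔niece/nephew: one path of length 3: r = (1/2)^3 = 1/8).
r to a half first cousin = 0.0625 (half first cousins share one grandparent — one path of length 4: r = (1/2)^4 = 1/16).
Summing one r·B term per recipient: 3·0.25·0.181 + 2·0.125·0.403 + 1·0.0625·0.224 = 0.2505.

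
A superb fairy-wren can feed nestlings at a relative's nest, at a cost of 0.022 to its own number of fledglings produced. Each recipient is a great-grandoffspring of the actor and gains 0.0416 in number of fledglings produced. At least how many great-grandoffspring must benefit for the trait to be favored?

r to a great-grandoffspring = 1/8 (three parent–offspring links: r = (1/2)^3 = 1/8).
Hamilton's rule: n·r·B > C  ⇒  n > C/(r·B) = 0.022/(0.125·0.0416) = 4.231.
The smallest integer exceeding 4.231 is 5.

5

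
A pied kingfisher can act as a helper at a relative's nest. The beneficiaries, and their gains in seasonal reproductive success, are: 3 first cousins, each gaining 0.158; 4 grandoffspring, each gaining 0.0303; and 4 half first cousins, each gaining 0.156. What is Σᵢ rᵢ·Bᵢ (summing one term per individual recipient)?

r to a first cousin = 0.125 (first cousins share one grandparent pair — two paths of length 4: r = 2·(1/2)^4 = 1/8).
r to a grandoffspring = 1/4 (two parent–offspring links: r = (1/2)^2 = 1/4).
r to a half first cousin = 0.0625 (half first cousins share one grandparent — one path of length 4: r = (1/2)^4 = 1/16).
Summing one r·B term per recipient: 3·0.125·0.158 + 4·0.25·0.0303 + 4·0.0625·0.156 = 0.12855.

0.12855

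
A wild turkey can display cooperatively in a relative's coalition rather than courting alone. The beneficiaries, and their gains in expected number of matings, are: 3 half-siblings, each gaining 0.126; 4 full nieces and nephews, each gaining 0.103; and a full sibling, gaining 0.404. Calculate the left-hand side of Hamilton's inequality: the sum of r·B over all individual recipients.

0.3995

r to a half-sibling = 0.25 (half-sibs share one parent — one path of length 2: r = (1/2)^2 = 1/4).
r to a full niece or nephew = 0.25 (full aunt/uncle↔niece/nephew: two paths of length 3 through the shared grandparent pair: r = 2·(1/2)^3 = 1/4).
r to a full sibling = 1/2 (full sibs share both parents — two paths of length 2: r = 2·(1/2)^2 = 1/2).
Summing one r·B term per recipient: 3·0.25·0.126 + 4·0.25·0.103 + 1·0.5·0.404 = 0.3995.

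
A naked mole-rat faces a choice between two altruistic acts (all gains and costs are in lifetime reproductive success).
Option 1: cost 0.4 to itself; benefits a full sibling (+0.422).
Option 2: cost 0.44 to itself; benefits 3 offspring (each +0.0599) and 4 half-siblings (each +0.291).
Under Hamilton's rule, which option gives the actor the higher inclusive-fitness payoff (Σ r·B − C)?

Option 1: r to a full sibling = 0.5.
Option 1: Σ r·B − C = (1·0.5·0.422) − 0.4 = -0.189.
Option 2: r to an offspring = 0.5.
Option 2: r to a half-sibling = 0.25.
Option 2: Σ r·B − C = (3·0.5·0.0599 + 4·0.25·0.291) − 0.44 = -0.05915.
Option 2 has the higher net inclusive-fitness payoff.

Option 2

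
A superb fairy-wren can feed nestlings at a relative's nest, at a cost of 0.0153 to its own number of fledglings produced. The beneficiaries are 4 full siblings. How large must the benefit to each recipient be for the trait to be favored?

r to a full sibling = 1/2 (full sibs share both parents — two paths of length 2: r = 2·(1/2)^2 = 1/2).
Hamilton's rule with n recipients of equal r: n·r·B > C, so B > C/(n·r) = 0.0153/(4·0.5) = 0.0076.

0.0076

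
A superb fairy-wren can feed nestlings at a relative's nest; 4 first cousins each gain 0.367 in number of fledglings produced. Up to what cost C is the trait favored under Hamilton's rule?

r to a first cousin = 1/8 (first cousins share one grandparent pair — two paths of length 4: r = 2·(1/2)^4 = 1/8).
Hamilton's rule: n·r·B > C, so the trait is favored while C < n·r·B = 4·0.125·0.367 = 0.1835.

0.1835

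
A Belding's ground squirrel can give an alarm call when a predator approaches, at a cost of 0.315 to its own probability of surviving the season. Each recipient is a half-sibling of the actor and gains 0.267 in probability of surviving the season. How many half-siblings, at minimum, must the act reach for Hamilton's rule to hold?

r to a half-sibling = 1/4 (half-sibs share one parent — one path of length 2: r = (1/2)^2 = 1/4).
Hamilton's rule: n·r·B > C  ⇒  n > C/(r·B) = 0.315/(0.25·0.267) = 4.719.
The smallest integer exceeding 4.719 is 5.

5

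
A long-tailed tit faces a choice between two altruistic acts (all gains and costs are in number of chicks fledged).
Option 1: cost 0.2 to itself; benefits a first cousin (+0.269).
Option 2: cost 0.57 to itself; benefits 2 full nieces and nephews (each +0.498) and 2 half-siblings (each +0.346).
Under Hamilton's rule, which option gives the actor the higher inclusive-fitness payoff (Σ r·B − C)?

Option 1: r to a first cousin = 0.125.
Option 1: Σ r·B − C = (1·0.125·0.269) − 0.2 = -0.166375.
Option 2: r to a full niece or nephew = 0.25.
Option 2: r to a half-sibling = 0.25.
Option 2: Σ r·B − C = (2·0.25·0.498 + 2·0.25·0.346) − 0.57 = -0.148.
Option 2 has the higher net inclusive-fitness payoff.

Option 2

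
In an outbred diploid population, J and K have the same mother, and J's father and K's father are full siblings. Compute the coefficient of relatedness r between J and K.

0.375

Wright's path rule: contributions from independent ancestry routes add.
J and K are related in two ways: half-sibs through their shared mother (r = 1/4) and first cousins through their fathers (r = 1/8).
r = 1/4 + 1/8 = 3/8 = 0.375.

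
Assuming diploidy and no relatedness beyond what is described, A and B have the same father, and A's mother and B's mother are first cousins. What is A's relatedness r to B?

Relatedness sums over independent paths through distinct common ancestors.
A and B are related in two ways: half-sibs through their shared father (r = 1/4) and second cousins through their mothers (r = 1/32).
r = 1/4 + 1/32 = 9/32 = 0.28125.

0.28125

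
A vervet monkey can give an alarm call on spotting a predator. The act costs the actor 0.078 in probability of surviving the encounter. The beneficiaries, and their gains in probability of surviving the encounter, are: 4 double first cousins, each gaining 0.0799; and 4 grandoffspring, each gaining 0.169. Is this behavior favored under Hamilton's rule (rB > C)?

Yes

Hamilton's rule: the trait is favored when the sum of r·B over every recipient exceeds the actor's cost C.
r to a double first cousin = 1/4 (double first cousins share both grandparent pairs — four paths of length 4: r = 4·(1/2)^4 = 1/4).
r to a grandoffspring = 0.25 (two parent–offspring links: r = (1/2)^2 = 1/4).
Summing one r·B term per recipient: 4·0.25·0.0799 + 4·0.25·0.169 = 0.2489.
0.2489 > 0.078: the indirect benefit exceeds the cost.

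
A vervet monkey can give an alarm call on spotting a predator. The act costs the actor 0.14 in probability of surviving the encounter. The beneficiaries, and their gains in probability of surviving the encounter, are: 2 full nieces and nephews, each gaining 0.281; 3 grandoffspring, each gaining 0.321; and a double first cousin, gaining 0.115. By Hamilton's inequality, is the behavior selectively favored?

Yes

Hamilton's rule: the trait is favored when the sum of r·B over every recipient exceeds the actor's cost C.
r to a full niece or nephew = 0.25 (full aunt/uncle↔niece/nephew: two paths of length 3 through the shared grandparent pair: r = 2·(1/2)^3 = 1/4).
r to a grandoffspring = 1/4 (two parent–offspring links: r = (1/2)^2 = 1/4).
r to a double first cousin = 0.25 (double first cousins share both grandparent pairs — four paths of length 4: r = 4·(1/2)^4 = 1/4).
Summing one r·B term per recipient: 2·0.25·0.281 + 3·0.25·0.321 + 1·0.25·0.115 = 0.41.
0.41 > 0.14: the indirect benefit exceeds the cost.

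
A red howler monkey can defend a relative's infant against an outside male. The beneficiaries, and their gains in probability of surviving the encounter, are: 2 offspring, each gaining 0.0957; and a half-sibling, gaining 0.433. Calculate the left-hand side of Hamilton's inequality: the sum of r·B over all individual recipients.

r to an offspring = 0.5 (one parent–offspring link: r = (1/2)^1 = 1/2).
r to a half-sibling = 1/4 (half-sibs share one parent — one path of length 2: r = (1/2)^2 = 1/4).
Summing one r·B term per recipient: 2·0.5·0.0957 + 1·0.25·0.433 = 0.20395.

0.20395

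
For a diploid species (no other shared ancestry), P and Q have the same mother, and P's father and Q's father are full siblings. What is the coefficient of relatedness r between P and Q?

0.375

With two independent routes of shared ancestry, r is the sum of the two contributions.
P and Q are related in two ways: half-sibs through their shared mother (r = 1/4) and first cousins through their fathers (r = 1/8).
r = 1/4 + 1/8 = 0.375.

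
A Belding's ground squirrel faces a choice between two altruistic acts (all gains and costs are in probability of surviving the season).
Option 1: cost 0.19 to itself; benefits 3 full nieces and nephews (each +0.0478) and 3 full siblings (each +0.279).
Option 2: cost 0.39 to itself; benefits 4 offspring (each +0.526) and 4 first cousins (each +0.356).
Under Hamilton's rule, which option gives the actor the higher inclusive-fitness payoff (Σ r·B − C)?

Option 1: r to a full niece or nephew = 0.25.
Option 1: r to a full sibling = 0.5.
Option 1: Σ r·B − C = (3·0.25·0.0478 + 3·0.5·0.279) − 0.19 = 0.26435.
Option 2: r to an offspring = 0.5.
Option 2: r to a first cousin = 0.125.
Option 2: Σ r·B − C = (4·0.5·0.526 + 4·0.125·0.356) − 0.39 = 0.84.
Option 2 has the higher net inclusive-fitness payoff.

Option 2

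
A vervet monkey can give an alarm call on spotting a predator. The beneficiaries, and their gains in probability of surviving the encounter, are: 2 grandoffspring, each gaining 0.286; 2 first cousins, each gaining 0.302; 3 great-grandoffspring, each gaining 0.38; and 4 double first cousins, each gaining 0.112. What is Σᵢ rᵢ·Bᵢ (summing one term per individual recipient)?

r to a grandoffspring = 0.25 (two parent–offspring links: r = (1/2)^2 = 1/4).
r to a first cousin = 1/8 (first cousins share one grandparent pair — two paths of length 4: r = 2·(1/2)^4 = 1/8).
r to a great-grandoffspring = 0.125 (three parent–offspring links: r = (1/2)^3 = 1/8).
r to a double first cousin = 0.25 (double first cousins share both grandparent pairs — four paths of length 4: r = 4·(1/2)^4 = 1/4).
Summing one r·B term per recipient: 2·0.25·0.286 + 2·0.125·0.302 + 3·0.125·0.38 + 4·0.25·0.112 = 0.473.

0.473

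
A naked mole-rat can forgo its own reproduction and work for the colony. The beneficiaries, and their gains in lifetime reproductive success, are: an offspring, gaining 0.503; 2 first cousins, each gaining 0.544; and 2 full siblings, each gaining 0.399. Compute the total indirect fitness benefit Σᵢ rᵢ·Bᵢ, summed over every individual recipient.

0.7865

r to an offspring = 0.5 (one parent–offspring link: r = (1/2)^1 = 1/2).
r to a first cousin = 0.125 (first cousins share one grandparent pair — two paths of length 4: r = 2·(1/2)^4 = 1/8).
r to a full sibling = 0.5 (full sibs share both parents — two paths of length 2: r = 2·(1/2)^2 = 1/2).
Summing one r·B term per recipient: 1·0.5·0.503 + 2·0.125·0.544 + 2·0.5·0.399 = 0.7865.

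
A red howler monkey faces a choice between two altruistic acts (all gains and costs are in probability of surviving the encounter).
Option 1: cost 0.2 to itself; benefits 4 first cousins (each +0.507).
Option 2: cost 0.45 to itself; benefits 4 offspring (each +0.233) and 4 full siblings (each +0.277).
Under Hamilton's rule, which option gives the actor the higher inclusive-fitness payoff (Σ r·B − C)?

Option 2

Option 1: r to a first cousin = 0.125.
Option 1: Σ r·B − C = (4·0.125·0.507) − 0.2 = 0.0535.
Option 2: r to an offspring = 0.5.
Option 2: r to a full sibling = 0.5.
Option 2: Σ r·B − C = (4·0.5·0.233 + 4·0.5·0.277) − 0.45 = 0.57.
Option 2 has the higher net inclusive-fitness payoff.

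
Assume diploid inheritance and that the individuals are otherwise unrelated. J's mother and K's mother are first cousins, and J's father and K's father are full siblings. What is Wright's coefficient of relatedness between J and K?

0.15625

Wright's path rule: contributions from independent ancestry routes add.
J and K are related in two ways: second cousins through their mothers (r = 1/32) and first cousins through their fathers (r = 1/8).
r = 1/32 + 1/8 = 0.15625.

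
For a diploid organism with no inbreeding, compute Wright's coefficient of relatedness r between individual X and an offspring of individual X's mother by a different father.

0.25

Each parent–offspring link contributes a factor of 1/2, and independent paths through distinct common ancestors add.
Half-sibs share one parent — one path of length 2: r = (1/2)^2 = 1/4.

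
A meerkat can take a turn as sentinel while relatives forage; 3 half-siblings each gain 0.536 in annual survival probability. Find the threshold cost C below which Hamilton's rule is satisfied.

r to a half-sibling = 0.25 (half-sibs share one parent — one path of length 2: r = (1/2)^2 = 1/4).
Hamilton's rule: n·r·B > C, so the trait is favored while C < n·r·B = 3·0.25·0.536 = 0.402.

0.402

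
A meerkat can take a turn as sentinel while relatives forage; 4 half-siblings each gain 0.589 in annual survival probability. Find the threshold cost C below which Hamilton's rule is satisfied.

0.589

r to a half-sibling = 1/4 (half-sibs share one parent — one path of length 2: r = (1/2)^2 = 1/4).
Hamilton's rule: n·r·B > C, so the trait is favored while C < n·r·B = 4·0.25·0.589 = 0.589.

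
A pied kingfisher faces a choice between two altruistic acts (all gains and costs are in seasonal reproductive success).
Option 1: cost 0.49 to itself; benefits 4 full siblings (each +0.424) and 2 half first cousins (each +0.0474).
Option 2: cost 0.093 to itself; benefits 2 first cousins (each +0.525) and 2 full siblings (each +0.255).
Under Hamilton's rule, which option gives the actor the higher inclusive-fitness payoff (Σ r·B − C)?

Option 1: r to a full sibling = 0.5.
Option 1: r to a half first cousin = 0.0625.
Option 1: Σ r·B − C = (4·0.5·0.424 + 2·0.0625·0.0474) − 0.49 = 0.363925.
Option 2: r to a first cousin = 0.125.
Option 2: r to a full sibling = 0.5.
Option 2: Σ r·B − C = (2·0.125·0.525 + 2·0.5·0.255) − 0.093 = 0.29325.
Option 1 has the higher net inclusive-fitness payoff.

Option 1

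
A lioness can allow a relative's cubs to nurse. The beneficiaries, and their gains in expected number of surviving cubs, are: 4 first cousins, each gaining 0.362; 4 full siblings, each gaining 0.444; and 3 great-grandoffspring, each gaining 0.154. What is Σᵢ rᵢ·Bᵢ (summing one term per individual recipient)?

1.12675

r to a first cousin = 1/8 (first cousins share one grandparent pair — two paths of length 4: r = 2·(1/2)^4 = 1/8).
r to a full sibling = 0.5 (full sibs share both parents — two paths of length 2: r = 2·(1/2)^2 = 1/2).
r to a great-grandoffspring = 1/8 (three parent–offspring links: r = (1/2)^3 = 1/8).
Summing one r·B term per recipient: 4·0.125·0.362 + 4·0.5·0.444 + 3·0.125·0.154 = 1.12675.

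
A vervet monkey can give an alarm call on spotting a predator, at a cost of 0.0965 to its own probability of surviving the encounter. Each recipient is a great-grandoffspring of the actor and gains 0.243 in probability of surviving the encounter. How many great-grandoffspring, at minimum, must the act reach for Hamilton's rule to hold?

4

r to a great-grandoffspring = 1/8 (three parent–offspring links: r = (1/2)^3 = 1/8).
Hamilton's rule: n·r·B > C  ⇒  n > C/(r·B) = 0.0965/(0.125·0.243) = 3.177.
The smallest integer exceeding 3.177 is 4.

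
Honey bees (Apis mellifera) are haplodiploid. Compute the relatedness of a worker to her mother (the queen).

One meiotic link between diploid queen and diploid daughter: r = 1/2.

0.5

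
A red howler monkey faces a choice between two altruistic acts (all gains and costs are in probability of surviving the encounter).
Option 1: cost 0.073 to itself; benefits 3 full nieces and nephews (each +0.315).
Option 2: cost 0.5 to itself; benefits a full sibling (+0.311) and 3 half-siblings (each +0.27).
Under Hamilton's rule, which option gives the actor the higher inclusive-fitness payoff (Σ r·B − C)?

Option 1: r to a full niece or nephew = 0.25.
Option 1: Σ r·B − C = (3·0.25·0.315) − 0.073 = 0.16325.
Option 2: r to a full sibling = 0.5.
Option 2: r to a half-sibling = 0.25.
Option 2: Σ r·B − C = (1·0.5·0.311 + 3·0.25·0.27) − 0.5 = -0.142.
Option 1 has the higher net inclusive-fitness payoff.

Option 1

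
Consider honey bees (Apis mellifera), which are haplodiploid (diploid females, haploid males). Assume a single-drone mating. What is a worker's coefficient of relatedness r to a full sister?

0.75

Haplodiploid full sisters inherit their father's entire haploid genome identically (contributing 1/2) and on average half of their mother's contribution (1/2 · 1/2 = 1/4); r = 1/2 + 1/4 = 3/4.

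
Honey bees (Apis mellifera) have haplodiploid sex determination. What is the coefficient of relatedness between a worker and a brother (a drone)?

Her haploid brother carries none of their father's genes and a random half of their mother's genome; that half matches the maternal half of her own genome with probability 1/2: r = 1/2 · 1/2 = 1/4.

0.25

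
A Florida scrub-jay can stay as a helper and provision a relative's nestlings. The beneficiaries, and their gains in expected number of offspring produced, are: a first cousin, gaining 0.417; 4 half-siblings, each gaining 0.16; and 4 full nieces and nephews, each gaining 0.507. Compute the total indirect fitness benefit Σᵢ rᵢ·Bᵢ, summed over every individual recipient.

0.719125

r to a first cousin = 1/8 (first cousins share one grandparent pair — two paths of length 4: r = 2·(1/2)^4 = 1/8).
r to a half-sibling = 1/4 (half-sibs share one parent — one path of length 2: r = (1/2)^2 = 1/4).
r to a full niece or nephew = 1/4 (full aunt/uncle↔niece/nephew: two paths of length 3 through the shared grandparent pair: r = 2·(1/2)^3 = 1/4).
Summing one r·B term per recipient: 1·0.125·0.417 + 4·0.25·0.16 + 4·0.25·0.507 = 0.719125.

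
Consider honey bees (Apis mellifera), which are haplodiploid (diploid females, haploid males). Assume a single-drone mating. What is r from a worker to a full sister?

0.75

Haplodiploid full sisters inherit their father's entire haploid genome identically (contributing 1/2) and on average half of their mother's contribution (1/2 · 1/2 = 1/4); r = 1/2 + 1/4 = 3/4.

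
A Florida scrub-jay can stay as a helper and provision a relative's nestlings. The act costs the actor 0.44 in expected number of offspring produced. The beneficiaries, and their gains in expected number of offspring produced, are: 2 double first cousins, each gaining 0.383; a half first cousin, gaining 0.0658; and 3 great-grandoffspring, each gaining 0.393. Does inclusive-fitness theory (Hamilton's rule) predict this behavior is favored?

Hamilton's rule: the trait is favored when the sum of r·B over every recipient exceeds the actor's cost C.
r to a double first cousin = 0.25 (double first cousins share both grandparent pairs — four paths of length 4: r = 4·(1/2)^4 = 1/4).
r to a half first cousin = 1/16 (half first cousins share one grandparent — one path of length 4: r = (1/2)^4 = 1/16).
r to a great-grandoffspring = 0.125 (three parent–offspring links: r = (1/2)^3 = 1/8).
Summing one r·B term per recipient: 2·0.25·0.383 + 1·0.0625·0.0658 + 3·0.125·0.393 = 0.3429875.
0.3429875 < 0.44: the indirect benefit is less than the cost.

No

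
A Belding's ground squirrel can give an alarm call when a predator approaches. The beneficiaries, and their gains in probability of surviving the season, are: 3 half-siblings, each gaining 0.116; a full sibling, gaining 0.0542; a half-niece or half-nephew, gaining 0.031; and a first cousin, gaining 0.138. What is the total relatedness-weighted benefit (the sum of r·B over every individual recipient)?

0.135225

r to a half-sibling = 0.25 (half-sibs share one parent — one path of length 2: r = (1/2)^2 = 1/4).
r to a full sibling = 1/2 (full sibs share both parents — two paths of length 2: r = 2·(1/2)^2 = 1/2).
r to a half-niece or half-nephew = 1/8 (half-aunt/uncle↔niece/nephew: one path of length 3: r = (1/2)^3 = 1/8).
r to a first cousin = 0.125 (first cousins share one grandparent pair — two paths of length 4: r = 2·(1/2)^4 = 1/8).
Summing one r·B term per recipient: 3·0.25·0.116 + 1·0.5·0.0542 + 1·0.125·0.031 + 1·0.125·0.138 = 0.135225.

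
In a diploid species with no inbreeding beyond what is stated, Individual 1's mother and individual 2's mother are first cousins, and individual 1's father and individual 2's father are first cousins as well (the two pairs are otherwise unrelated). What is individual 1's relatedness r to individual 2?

With two independent routes of shared ancestry, r is the sum of the two contributions.
Individual 1 and individual 2 are related in two ways: second cousins through their mothers (r = 1/32) and second cousins through their fathers (r = 1/32).
r = 1/32 + 1/32 = 0.0625.

0.0625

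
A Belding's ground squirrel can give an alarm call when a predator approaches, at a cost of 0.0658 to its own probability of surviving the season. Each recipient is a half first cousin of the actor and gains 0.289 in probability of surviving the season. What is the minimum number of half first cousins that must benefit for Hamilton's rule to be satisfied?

4

r to a half first cousin = 0.0625 (half first cousins share one grandparent — one path of length 4: r = (1/2)^4 = 1/16).
Hamilton's rule: n·r·B > C  ⇒  n > C/(r·B) = 0.0658/(0.0625·0.289) = 3.643.
The smallest integer exceeding 3.643 is 4.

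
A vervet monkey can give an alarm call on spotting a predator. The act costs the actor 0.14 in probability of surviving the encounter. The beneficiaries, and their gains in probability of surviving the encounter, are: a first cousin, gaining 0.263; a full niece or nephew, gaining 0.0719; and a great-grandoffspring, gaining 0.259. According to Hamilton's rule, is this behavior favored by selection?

No

Hamilton's rule: the trait is favored when the sum of r·B over every recipient exceeds the actor's cost C.
r to a first cousin = 0.125 (first cousins share one grandparent pair — two paths of length 4: r = 2·(1/2)^4 = 1/8).
r to a full niece or nephew = 1/4 (full aunt/uncle↔niece/nephew: two paths of length 3 through the shared grandparent pair: r = 2·(1/2)^3 = 1/4).
r to a great-grandoffspring = 1/8 (three parent–offspring links: r = (1/2)^3 = 1/8).
Summing one r·B term per recipient: 1·0.125·0.263 + 1·0.25·0.0719 + 1·0.125·0.259 = 0.083225.
0.083225 < 0.14: the indirect benefit is less than the cost.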